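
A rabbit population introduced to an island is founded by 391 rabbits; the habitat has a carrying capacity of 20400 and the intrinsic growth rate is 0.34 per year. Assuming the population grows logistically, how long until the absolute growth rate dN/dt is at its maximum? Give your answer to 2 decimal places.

11.57 years

Logistic growth is fastest at N = K/2 = 10200.
A = (K − N₀)/N₀ = 51.174. Set K/(1 + A·e^(−rt)) = K/2 → A·e^(−rt) = 1.
e^(−0.34t) = 1/51.174 = 0.0195412, so t = ln(51.174)/0.34 = 3.9352/0.34 = 11.574.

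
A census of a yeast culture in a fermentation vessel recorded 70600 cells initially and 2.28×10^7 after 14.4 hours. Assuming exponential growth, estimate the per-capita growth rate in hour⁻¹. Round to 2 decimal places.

0.40 per hour

From N(t) = N₀·e^(rt): e^(r·14.4) = 2.28×10^7/70600 = 322.95.
r·14.4 = ln(322.95) = 5.7775, so r = 5.7775/14.4 = 0.40121.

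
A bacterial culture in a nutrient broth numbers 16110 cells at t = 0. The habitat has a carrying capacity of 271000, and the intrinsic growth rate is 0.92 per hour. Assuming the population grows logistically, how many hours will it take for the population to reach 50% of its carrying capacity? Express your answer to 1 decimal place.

3.0 hours

A = (K − N₀)/N₀ = (271000 − 16110)/16110 = 15.822.
Solve 271000/(1 + 15.822·e^(−0.92t)) = 135500: 1 + 15.822·e^(−0.92t) = 2, so e^(−0.92t) = 0.0632037.
−0.92·t = ln(0.0632037) = -2.7614, so t = 2.7614/0.92 = 3.0015.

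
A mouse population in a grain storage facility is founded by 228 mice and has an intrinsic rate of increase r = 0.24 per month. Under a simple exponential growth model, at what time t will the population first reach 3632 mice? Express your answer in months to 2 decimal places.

Set N₀·e^(rt) = 3632: e^(0.24·t) = 3632/228 = 15.93.
0.24·t = ln(15.93) = 2.7682, so t = 2.7682/0.24 = 11.534.

11.53 months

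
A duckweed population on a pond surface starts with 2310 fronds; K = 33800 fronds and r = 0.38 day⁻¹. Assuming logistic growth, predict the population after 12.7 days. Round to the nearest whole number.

30469 fronds

A = (K − N₀)/N₀ = (33800 − 2310)/2310 = 13.632.
N(t) = K/(1 + A·e^(−rt)) = 33800/(1 + 13.632×e^(−0.38×12.7)).
e^(−4.826) = 0.0080185; denominator = 1 + 13.632×0.0080185 = 1.1093.
N = 33800/1.1093 = 30469.4.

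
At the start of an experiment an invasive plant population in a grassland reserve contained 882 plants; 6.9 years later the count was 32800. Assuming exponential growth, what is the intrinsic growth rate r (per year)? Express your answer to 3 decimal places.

0.524 per year

From N(t) = N₀·e^(rt): e^(r·6.9) = 32800/882 = 37.188.
r·6.9 = ln(37.188) = 3.616, so r = 3.616/6.9 = 0.52406.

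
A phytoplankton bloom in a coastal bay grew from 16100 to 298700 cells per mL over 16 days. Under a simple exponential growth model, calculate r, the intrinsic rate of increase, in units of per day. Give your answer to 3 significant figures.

From N(t) = N₀·e^(rt): e^(r·16) = 298700/16100 = 18.553.
r·16 = ln(18.553) = 2.9206, so r = 2.9206/16 = 0.18254.

0.183 per day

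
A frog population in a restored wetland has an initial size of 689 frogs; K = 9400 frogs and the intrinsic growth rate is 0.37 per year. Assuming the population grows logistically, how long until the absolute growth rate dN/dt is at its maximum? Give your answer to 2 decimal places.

6.86 years

Logistic growth is fastest at N = K/2 = 4700.
A = (K − N₀)/N₀ = 12.643. Set K/(1 + A·e^(−rt)) = K/2 → A·e^(−rt) = 1.
e^(−0.37t) = 1/12.643 = 0.0790954, so t = ln(12.643)/0.37 = 2.5371/0.37 = 6.857.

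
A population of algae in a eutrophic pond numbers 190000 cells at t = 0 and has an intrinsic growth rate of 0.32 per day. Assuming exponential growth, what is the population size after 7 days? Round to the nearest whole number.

N(t) = N₀·e^(rt) = 190000 × e^(0.32×7) = 190000 × e^2.24.
e^2.24 ≈ 9.3933, so N ≈ 190000 × 9.3933 = 1.784733×10^6.

1784733 cells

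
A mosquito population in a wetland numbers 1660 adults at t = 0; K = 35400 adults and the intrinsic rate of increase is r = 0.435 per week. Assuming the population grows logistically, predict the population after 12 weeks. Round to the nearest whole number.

31895 adults

A = (K − N₀)/N₀ = (35400 − 1660)/1660 = 20.325.
N(t) = K/(1 + A·e^(−rt)) = 35400/(1 + 20.325×e^(−0.435×12)).
e^(−5.22) = 0.0054073; denominator = 1 + 20.325×0.0054073 = 1.1099.
N = 35400/1.1099 = 31894.6.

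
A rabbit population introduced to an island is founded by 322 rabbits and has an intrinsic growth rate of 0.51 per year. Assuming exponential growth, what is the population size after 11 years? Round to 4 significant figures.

87950 rabbits

N(t) = N₀·e^(rt) = 322 × e^(0.51×11) = 322 × e^5.61.
e^5.61 ≈ 273.14, so N ≈ 322 × 273.14 = 87952.4.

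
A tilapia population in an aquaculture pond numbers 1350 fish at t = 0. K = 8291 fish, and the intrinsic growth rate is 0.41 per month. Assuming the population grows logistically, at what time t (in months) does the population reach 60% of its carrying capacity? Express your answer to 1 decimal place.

A = (K − N₀)/N₀ = (8291 − 1350)/1350 = 5.1415.
Solve 8291/(1 + 5.1415·e^(−0.41t)) = 4974.6: 1 + 5.1415·e^(−0.41t) = 1.6667, so e^(−0.41t) = 0.129664.
−0.41·t = ln(0.129664) = -2.0428, so t = 2.0428/0.41 = 4.9825.

5.0 months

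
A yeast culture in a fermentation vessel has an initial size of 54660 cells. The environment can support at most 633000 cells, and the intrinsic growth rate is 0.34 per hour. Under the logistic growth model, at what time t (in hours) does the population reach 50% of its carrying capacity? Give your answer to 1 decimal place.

A = (K − N₀)/N₀ = (633000 − 54660)/54660 = 10.581.
Solve 633000/(1 + 10.581·e^(−0.34t)) = 316500: 1 + 10.581·e^(−0.34t) = 2, so e^(−0.34t) = 0.0945119.
−0.34·t = ln(0.0945119) = -2.359, so t = 2.359/0.34 = 6.9383.

6.9 hours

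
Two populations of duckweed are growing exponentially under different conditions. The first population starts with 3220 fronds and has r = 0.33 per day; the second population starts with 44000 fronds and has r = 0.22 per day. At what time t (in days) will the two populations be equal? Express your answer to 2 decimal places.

23.77 days

Set 3220·e^(0.33t) = 44000·e^(0.22t).
e^((0.33 − 0.22)t) = 44000/3220 → e^(0.11·t) = 13.665.
0.11·t = ln(13.665) = 2.6148, so t = 2.6148/0.11 = 23.771.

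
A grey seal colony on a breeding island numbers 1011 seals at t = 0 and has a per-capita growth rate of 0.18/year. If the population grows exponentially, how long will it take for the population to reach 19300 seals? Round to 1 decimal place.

Set N₀·e^(rt) = 19300: e^(0.18·t) = 19300/1011 = 19.09.
0.18·t = ln(19.09) = 2.9492, so t = 2.9492/0.18 = 16.384.

16.4 years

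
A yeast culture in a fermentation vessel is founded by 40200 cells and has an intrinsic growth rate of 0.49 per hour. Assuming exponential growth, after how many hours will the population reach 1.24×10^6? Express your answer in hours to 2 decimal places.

Set N₀·e^(rt) = 1.24×10^6: e^(0.49·t) = 1.24×10^6/40200 = 30.846.
0.49·t = ln(30.846) = 3.429, so t = 3.429/0.49 = 6.998.

7.00 hours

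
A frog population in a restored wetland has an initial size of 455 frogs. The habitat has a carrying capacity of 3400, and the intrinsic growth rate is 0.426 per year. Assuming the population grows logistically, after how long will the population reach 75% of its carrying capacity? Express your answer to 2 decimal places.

A = (K − N₀)/N₀ = (3400 − 455)/455 = 6.4725.
Solve 3400/(1 + 6.4725·e^(−0.426t)) = 2550: 1 + 6.4725·e^(−0.426t) = 1.3333, so e^(−0.426t) = 0.0514997.
−0.426·t = ln(0.0514997) = -2.9662, so t = 2.9662/0.426 = 6.9629.

6.96 years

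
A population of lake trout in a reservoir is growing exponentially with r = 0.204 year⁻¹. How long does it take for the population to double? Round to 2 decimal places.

3.40 years

Doubling time t_d = ln(2)/r = 0.6931/0.204 = 3.3978.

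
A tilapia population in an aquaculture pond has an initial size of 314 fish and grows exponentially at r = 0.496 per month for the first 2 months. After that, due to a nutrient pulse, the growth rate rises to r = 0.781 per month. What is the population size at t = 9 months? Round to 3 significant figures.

Phase 1: N(2) = 314·e^(0.496×2) = 314·e^0.992 = 846.739.
Phase 2 runs for 9 − 2 = 7 months at r = 0.781.
N(9) = 846.739·e^(0.781×7) = 846.739·e^5.467 = 200465.

200000 fish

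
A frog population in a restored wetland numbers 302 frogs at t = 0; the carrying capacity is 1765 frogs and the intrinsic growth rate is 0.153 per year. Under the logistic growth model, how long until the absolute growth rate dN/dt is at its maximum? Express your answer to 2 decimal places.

Logistic growth is fastest at N = K/2 = 882.5.
A = (K − N₀)/N₀ = 4.8444. Set K/(1 + A·e^(−rt)) = K/2 → A·e^(−rt) = 1.
e^(−0.153t) = 1/4.8444 = 0.206425, so t = ln(4.8444)/0.153 = 1.5778/0.153 = 10.313.

10.31 years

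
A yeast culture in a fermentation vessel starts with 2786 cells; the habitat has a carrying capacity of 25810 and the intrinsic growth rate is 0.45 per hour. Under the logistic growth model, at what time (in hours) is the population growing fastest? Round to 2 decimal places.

4.69 hours

Logistic growth is fastest at N = K/2 = 12905.
A = (K − N₀)/N₀ = 8.2642. Set K/(1 + A·e^(−rt)) = K/2 → A·e^(−rt) = 1.
e^(−0.45t) = 1/8.2642 = 0.121004, so t = ln(8.2642)/0.45 = 2.1119/0.45 = 4.6932.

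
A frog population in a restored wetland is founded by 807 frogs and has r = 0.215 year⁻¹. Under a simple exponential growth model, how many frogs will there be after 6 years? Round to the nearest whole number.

N(t) = N₀·e^(rt) = 807 × e^(0.215×6) = 807 × e^1.29.
e^1.29 ≈ 3.6328, so N ≈ 807 × 3.6328 = 2931.66.

2932 frogs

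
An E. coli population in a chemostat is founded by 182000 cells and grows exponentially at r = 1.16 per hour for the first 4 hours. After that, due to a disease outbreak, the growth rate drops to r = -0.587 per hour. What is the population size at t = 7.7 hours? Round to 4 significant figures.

2148000 cells

Phase 1: N(4) = 182000·e^(1.16×4) = 182000·e^4.64 = 1.884507×10^7.
Phase 2 runs for 7.7 − 4 = 3.7 hours at r = -0.587.
N(7.7) = 1.884507×10^7·e^(-0.587×3.7) = 1.884507×10^7·e^-2.172 = 2.147601×10^6.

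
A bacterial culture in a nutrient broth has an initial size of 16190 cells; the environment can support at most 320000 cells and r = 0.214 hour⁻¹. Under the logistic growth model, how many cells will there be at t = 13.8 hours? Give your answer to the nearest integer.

A = (K − N₀)/N₀ = (320000 − 16190)/16190 = 18.765.
N(t) = K/(1 + A·e^(−rt)) = 320000/(1 + 18.765×e^(−0.214×13.8)).
e^(−2.953) = 0.052172; denominator = 1 + 18.765×0.052172 = 1.979.
N = 320000/1.979 = 161695.

161695 cells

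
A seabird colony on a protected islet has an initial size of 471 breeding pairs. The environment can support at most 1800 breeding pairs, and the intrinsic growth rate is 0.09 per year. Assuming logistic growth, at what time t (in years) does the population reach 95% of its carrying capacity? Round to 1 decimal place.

A = (K − N₀)/N₀ = (1800 − 471)/471 = 2.8217.
Solve 1800/(1 + 2.8217·e^(−0.09t)) = 1710: 1 + 2.8217·e^(−0.09t) = 1.0526, so e^(−0.09t) = 0.0186527.
−0.09·t = ln(0.0186527) = -3.9818, so t = 3.9818/0.09 = 44.242.

44.2 years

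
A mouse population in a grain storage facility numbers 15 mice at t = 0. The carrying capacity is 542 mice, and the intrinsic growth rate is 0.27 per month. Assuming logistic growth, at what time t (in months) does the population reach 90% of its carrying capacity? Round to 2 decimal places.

A = (K − N₀)/N₀ = (542 − 15)/15 = 35.133.
Solve 542/(1 + 35.133·e^(−0.27t)) = 487.8: 1 + 35.133·e^(−0.27t) = 1.1111, so e^(−0.27t) = 0.00316256.
−0.27·t = ln(0.00316256) = -5.7564, so t = 5.7564/0.27 = 21.32.

21.32 months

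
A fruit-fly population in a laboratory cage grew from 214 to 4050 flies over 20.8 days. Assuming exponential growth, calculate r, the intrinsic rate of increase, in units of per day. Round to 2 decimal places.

0.14 per day

From N(t) = N₀·e^(rt): e^(r·20.8) = 4050/214 = 18.925.
r·20.8 = ln(18.925) = 2.9405, so r = 2.9405/20.8 = 0.14137.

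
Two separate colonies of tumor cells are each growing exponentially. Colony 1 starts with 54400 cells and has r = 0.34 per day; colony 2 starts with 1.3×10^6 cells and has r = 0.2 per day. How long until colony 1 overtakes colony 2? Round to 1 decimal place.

22.7 days

Set 54400·e^(0.34t) = 1.3×10^6·e^(0.2t).
e^((0.34 − 0.2)t) = 1.3×10^6/54400 → e^(0.14·t) = 23.897.
0.14·t = ln(23.897) = 3.1738, so t = 3.1738/0.14 = 22.67.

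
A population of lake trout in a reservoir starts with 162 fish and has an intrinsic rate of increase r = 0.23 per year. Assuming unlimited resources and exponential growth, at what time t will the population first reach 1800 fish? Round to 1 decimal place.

10.5 years

Set N₀·e^(rt) = 1800: e^(0.23·t) = 1800/162 = 11.111.
0.23·t = ln(11.111) = 2.4079, so t = 2.4079/0.23 = 10.469.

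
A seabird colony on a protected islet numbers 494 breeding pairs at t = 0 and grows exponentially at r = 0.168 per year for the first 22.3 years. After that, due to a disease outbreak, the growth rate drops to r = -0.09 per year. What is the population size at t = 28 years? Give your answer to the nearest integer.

Phase 1: N(22.3) = 494·e^(0.168×22.3) = 494·e^3.746 = 20929.9.
Phase 2 runs for 28 − 22.3 = 5.7 years at r = -0.09.
N(28) = 20929.9·e^(-0.09×5.7) = 20929.9·e^-0.513 = 12530.7.

12531 breeding pairs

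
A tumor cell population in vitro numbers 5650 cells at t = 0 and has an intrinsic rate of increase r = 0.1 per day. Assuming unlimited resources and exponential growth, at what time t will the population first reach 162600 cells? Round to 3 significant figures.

Set N₀·e^(rt) = 162600: e^(0.1·t) = 162600/5650 = 28.779.
0.1·t = ln(28.779) = 3.3596, so t = 3.3596/0.1 = 33.596.

33.6 days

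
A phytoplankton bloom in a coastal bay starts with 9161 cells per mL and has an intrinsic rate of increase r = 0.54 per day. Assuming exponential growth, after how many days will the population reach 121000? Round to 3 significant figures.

Set N₀·e^(rt) = 121000: e^(0.54·t) = 121000/9161 = 13.208.
0.54·t = ln(13.208) = 2.5808, so t = 2.5808/0.54 = 4.7793.

4.78 days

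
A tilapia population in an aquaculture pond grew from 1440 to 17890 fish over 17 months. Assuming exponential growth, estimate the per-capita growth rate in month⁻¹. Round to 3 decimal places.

0.148 per month

From N(t) = N₀·e^(rt): e^(r·17) = 17890/1440 = 12.424.
r·17 = ln(12.424) = 2.5196, so r = 2.5196/17 = 0.14821.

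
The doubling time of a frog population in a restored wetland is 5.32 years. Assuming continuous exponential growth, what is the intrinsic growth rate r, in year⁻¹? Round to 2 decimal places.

r = ln(2)/t_d = 0.6931/5.32 = 0.13029.

0.13 per year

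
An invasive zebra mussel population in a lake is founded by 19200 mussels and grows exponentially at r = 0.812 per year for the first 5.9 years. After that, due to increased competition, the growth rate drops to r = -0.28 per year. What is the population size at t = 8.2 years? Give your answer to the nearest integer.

1214042 mussels

Phase 1: N(5.9) = 19200·e^(0.812×5.9) = 19200·e^4.791 = 2.311635×10^6.
Phase 2 runs for 8.2 − 5.9 = 2.3 years at r = -0.28.
N(8.2) = 2.311635×10^6·e^(-0.28×2.3) = 2.311635×10^6·e^-0.644 = 1.214042×10^6.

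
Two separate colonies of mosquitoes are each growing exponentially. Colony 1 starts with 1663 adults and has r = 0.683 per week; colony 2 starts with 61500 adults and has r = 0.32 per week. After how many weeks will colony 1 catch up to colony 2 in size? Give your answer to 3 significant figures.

Set 1663·e^(0.683t) = 61500·e^(0.32t).
e^((0.683 − 0.32)t) = 61500/1663 → e^(0.363·t) = 36.981.
0.363·t = ln(36.981) = 3.6104, so t = 3.6104/0.363 = 9.946.

9.95 weeks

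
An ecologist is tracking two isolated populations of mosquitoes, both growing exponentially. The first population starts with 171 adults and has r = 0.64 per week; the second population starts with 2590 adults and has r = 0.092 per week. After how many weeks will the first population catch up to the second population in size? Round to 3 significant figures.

Set 171·e^(0.64t) = 2590·e^(0.092t).
e^((0.64 − 0.092)t) = 2590/171 → e^(0.548·t) = 15.146.
0.548·t = ln(15.146) = 2.7177, so t = 2.7177/0.548 = 4.9594.

4.96 weeks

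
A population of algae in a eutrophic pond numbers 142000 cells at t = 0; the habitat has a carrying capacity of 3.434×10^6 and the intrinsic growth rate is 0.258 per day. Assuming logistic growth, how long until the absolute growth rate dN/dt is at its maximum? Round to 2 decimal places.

Logistic growth is fastest at N = K/2 = 1.717×10^6.
A = (K − N₀)/N₀ = 23.183. Set K/(1 + A·e^(−rt)) = K/2 → A·e^(−rt) = 1.
e^(−0.258t) = 1/23.183 = 0.0431349, so t = ln(23.183)/0.258 = 3.1434/0.258 = 12.184.

12.18 days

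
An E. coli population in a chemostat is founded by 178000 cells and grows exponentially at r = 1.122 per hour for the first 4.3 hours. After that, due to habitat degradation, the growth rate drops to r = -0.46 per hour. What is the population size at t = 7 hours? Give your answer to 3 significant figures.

6400000 cells

Phase 1: N(4.3) = 178000·e^(1.122×4.3) = 178000·e^4.825 = 2.216752×10^7.
Phase 2 runs for 7 − 4.3 = 2.7 hours at r = -0.46.
N(7) = 2.216752×10^7·e^(-0.46×2.7) = 2.216752×10^7·e^-1.242 = 6.402114×10^6.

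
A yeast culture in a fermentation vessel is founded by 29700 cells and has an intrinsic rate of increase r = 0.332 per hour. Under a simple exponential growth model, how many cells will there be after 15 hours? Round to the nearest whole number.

N(t) = N₀·e^(rt) = 29700 × e^(0.332×15) = 29700 × e^4.98.
e^4.98 ≈ 145.47, so N ≈ 29700 × 145.47 = 4.320589×10^6.

4320589 cells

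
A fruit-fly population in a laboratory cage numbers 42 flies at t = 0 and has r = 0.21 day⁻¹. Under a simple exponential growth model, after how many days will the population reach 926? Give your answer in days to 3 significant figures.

14.7 days

Set N₀·e^(rt) = 926: e^(0.21·t) = 926/42 = 22.048.
0.21·t = ln(22.048) = 3.0932, so t = 3.0932/0.21 = 14.73.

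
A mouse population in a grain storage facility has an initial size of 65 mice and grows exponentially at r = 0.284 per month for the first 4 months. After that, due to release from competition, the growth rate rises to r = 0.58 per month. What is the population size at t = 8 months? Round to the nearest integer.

2060 mice

Phase 1: N(4) = 65·e^(0.284×4) = 65·e^1.136 = 202.429.
Phase 2 runs for 8 − 4 = 4 months at r = 0.58.
N(8) = 202.429·e^(0.58×4) = 202.429·e^2.32 = 2059.85.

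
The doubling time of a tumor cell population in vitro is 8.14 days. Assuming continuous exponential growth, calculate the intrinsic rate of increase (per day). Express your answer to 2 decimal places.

0.09 per day

r = ln(2)/t_d = 0.6931/8.14 = 0.085153.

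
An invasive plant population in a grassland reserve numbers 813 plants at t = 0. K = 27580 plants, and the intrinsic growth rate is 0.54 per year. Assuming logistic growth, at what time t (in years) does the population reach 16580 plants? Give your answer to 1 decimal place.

7.2 years

A = (K − N₀)/N₀ = (27580 − 813)/813 = 32.924.
Solve 27580/(1 + 32.924·e^(−0.54t)) = 16580: 1 + 32.924·e^(−0.54t) = 1.6634, so e^(−0.54t) = 0.0201511.
−0.54·t = ln(0.0201511) = -3.9045, so t = 3.9045/0.54 = 7.2305.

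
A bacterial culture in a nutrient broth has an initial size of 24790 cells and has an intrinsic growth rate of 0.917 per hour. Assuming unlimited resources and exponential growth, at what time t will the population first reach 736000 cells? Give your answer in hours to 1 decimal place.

Set N₀·e^(rt) = 736000: e^(0.917·t) = 736000/24790 = 29.689.
0.917·t = ln(29.689) = 3.3908, so t = 3.3908/0.917 = 3.6977.

3.7 hours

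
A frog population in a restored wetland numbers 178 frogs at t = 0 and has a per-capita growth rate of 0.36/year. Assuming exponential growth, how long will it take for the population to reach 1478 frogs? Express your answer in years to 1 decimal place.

5.9 years

Set N₀·e^(rt) = 1478: e^(0.36·t) = 1478/178 = 8.3034.
0.36·t = ln(8.3034) = 2.1167, so t = 2.1167/0.36 = 5.8796.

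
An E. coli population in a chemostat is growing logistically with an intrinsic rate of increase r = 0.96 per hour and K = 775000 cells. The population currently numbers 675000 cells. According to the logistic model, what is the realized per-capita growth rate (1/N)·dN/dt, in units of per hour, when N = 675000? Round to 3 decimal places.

0.124 per hour

(1/N)·dN/dt = r(1 − N/K) = 0.96 × (1 − 675000/775000).
= 0.96 × 0.12903 = 0.12387.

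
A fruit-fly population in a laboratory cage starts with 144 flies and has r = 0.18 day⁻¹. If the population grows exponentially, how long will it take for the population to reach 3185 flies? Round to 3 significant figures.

17.2 days

Set N₀·e^(rt) = 3185: e^(0.18·t) = 3185/144 = 22.118.
0.18·t = ln(22.118) = 3.0964, so t = 3.0964/0.18 = 17.202.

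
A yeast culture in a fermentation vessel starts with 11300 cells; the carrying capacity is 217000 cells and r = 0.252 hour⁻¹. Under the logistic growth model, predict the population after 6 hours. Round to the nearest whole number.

A = (K − N₀)/N₀ = (217000 − 11300)/11300 = 18.204.
N(t) = K/(1 + A·e^(−rt)) = 217000/(1 + 18.204×e^(−0.252×6)).
e^(−1.512) = 0.22047; denominator = 1 + 18.204×0.22047 = 5.0133.
N = 217000/5.0133 = 43284.8.

43285 cells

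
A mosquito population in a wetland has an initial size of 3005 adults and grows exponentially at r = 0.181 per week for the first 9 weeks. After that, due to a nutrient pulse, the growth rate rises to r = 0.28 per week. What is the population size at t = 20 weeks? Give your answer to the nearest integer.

Phase 1: N(9) = 3005·e^(0.181×9) = 3005·e^1.629 = 15321.8.
Phase 2 runs for 20 − 9 = 11 weeks at r = 0.28.
N(20) = 15321.8·e^(0.28×11) = 15321.8·e^3.08 = 333378.

333378 adults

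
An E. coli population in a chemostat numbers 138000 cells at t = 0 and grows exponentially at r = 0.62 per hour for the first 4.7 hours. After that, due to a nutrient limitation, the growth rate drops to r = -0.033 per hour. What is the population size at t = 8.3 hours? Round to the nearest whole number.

2258494 cells

Phase 1: N(4.7) = 138000·e^(0.62×4.7) = 138000·e^2.914 = 2.543391×10^6.
Phase 2 runs for 8.3 − 4.7 = 3.6 hours at r = -0.033.
N(8.3) = 2.543391×10^6·e^(-0.033×3.6) = 2.543391×10^6·e^-0.1188 = 2.258494×10^6.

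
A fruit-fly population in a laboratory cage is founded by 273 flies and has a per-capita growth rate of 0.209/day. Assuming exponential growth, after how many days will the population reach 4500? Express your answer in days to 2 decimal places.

Set N₀·e^(rt) = 4500: e^(0.209·t) = 4500/273 = 16.484.
0.209·t = ln(16.484) = 2.8024, so t = 2.8024/0.209 = 13.408.

13.41 days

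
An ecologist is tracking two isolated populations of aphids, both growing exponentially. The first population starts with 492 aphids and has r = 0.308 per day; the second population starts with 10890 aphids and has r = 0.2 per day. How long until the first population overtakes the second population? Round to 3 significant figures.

Set 492·e^(0.308t) = 10890·e^(0.2t).
e^((0.308 − 0.2)t) = 10890/492 → e^(0.108·t) = 22.134.
0.108·t = ln(22.134) = 3.0971, so t = 3.0971/0.108 = 28.677.

28.7 days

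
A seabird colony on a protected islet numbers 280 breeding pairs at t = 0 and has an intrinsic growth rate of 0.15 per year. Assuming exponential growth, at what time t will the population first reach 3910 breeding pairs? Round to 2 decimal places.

Set N₀·e^(rt) = 3910: e^(0.15·t) = 3910/280 = 13.964.
0.15·t = ln(13.964) = 2.6365, so t = 2.6365/0.15 = 17.577.

17.58 years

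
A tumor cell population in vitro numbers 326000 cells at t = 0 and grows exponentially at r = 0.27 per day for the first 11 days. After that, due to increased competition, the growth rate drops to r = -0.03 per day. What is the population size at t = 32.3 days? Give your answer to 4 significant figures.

Phase 1: N(11) = 326000·e^(0.27×11) = 326000·e^2.97 = 6.354366×10^6.
Phase 2 runs for 32.3 − 11 = 21.3 days at r = -0.03.
N(32.3) = 6.354366×10^6·e^(-0.03×21.3) = 6.354366×10^6·e^-0.639 = 3.353961×10^6.

3354000 cells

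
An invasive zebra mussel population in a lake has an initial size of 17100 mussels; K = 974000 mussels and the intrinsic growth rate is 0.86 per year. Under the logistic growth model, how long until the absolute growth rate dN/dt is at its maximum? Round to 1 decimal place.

Logistic growth is fastest at N = K/2 = 487000.
A = (K − N₀)/N₀ = 55.959. Set K/(1 + A·e^(−rt)) = K/2 → A·e^(−rt) = 1.
e^(−0.86t) = 1/55.959 = 0.0178702, so t = ln(55.959)/0.86 = 4.0246/0.86 = 4.6798.

4.7 years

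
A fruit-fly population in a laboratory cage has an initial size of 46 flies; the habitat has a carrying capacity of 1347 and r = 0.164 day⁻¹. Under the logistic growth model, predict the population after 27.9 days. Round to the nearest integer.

1043 flies

A = (K − N₀)/N₀ = (1347 − 46)/46 = 28.283.
N(t) = K/(1 + A·e^(−rt)) = 1347/(1 + 28.283×e^(−0.164×27.9)).
e^(−4.576) = 0.0103; denominator = 1 + 28.283×0.0103 = 1.2913.
N = 1347/1.2913 = 1043.12.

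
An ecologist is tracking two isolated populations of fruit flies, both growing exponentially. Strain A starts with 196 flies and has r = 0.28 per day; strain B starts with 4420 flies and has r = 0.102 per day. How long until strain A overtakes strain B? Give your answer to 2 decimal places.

Set 196·e^(0.28t) = 4420·e^(0.102t).
e^((0.28 − 0.102)t) = 4420/196 → e^(0.178·t) = 22.551.
0.178·t = ln(22.551) = 3.1158, so t = 3.1158/0.178 = 17.504.

17.50 days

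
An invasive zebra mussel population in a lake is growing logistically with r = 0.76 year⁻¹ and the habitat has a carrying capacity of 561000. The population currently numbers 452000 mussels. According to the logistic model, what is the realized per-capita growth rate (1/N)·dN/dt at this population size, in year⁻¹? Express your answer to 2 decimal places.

0.15 per year

(1/N)·dN/dt = r(1 − N/K) = 0.76 × (1 − 452000/561000).
= 0.76 × 0.1943 = 0.14766.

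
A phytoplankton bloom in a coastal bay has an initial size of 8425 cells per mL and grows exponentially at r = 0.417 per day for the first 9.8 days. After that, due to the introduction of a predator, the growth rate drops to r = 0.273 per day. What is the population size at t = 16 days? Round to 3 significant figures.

2730000 cells per mL

Phase 1: N(9.8) = 8425·e^(0.417×9.8) = 8425·e^4.087 = 501600.
Phase 2 runs for 16 − 9.8 = 6.2 days at r = 0.273.
N(16) = 501600·e^(0.273×6.2) = 501600·e^1.693 = 2.72549×10^6.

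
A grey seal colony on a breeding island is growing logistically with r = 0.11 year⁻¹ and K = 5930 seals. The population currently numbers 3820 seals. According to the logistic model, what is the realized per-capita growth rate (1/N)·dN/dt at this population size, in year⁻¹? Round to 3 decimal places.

(1/N)·dN/dt = r(1 − N/K) = 0.11 × (1 − 3820/5930).
= 0.11 × 0.35582 = 0.03914.

0.039 per year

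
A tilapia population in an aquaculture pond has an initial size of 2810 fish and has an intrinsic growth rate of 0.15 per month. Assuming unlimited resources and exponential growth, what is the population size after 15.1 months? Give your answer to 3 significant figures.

N(t) = N₀·e^(rt) = 2810 × e^(0.15×15.1) = 2810 × e^2.265.
e^2.265 ≈ 9.6311, so N ≈ 2810 × 9.6311 = 27063.5.

27100 fish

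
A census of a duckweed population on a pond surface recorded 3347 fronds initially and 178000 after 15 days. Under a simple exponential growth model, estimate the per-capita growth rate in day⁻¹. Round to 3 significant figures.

From N(t) = N₀·e^(rt): e^(r·15) = 178000/3347 = 53.182.
r·15 = ln(53.182) = 3.9737, so r = 3.9737/15 = 0.26491.

0.265 per day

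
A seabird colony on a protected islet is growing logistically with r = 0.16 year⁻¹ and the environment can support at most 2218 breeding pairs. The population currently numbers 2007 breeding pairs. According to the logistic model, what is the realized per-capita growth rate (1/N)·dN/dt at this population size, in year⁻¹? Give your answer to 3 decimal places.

0.015 per year

(1/N)·dN/dt = r(1 − N/K) = 0.16 × (1 − 2007/2218).
= 0.16 × 0.095131 = 0.015221.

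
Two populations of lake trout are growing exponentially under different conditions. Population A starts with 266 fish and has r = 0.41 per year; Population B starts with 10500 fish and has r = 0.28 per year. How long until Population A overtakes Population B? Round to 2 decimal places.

Set 266·e^(0.41t) = 10500·e^(0.28t).
e^((0.41 − 0.28)t) = 10500/266 → e^(0.13·t) = 39.474.
0.13·t = ln(39.474) = 3.6756, so t = 3.6756/0.13 = 28.274.

28.27 years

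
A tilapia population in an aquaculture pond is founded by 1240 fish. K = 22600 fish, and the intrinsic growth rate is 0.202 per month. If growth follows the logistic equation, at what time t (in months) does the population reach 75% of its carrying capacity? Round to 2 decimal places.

A = (K − N₀)/N₀ = (22600 − 1240)/1240 = 17.226.
Solve 22600/(1 + 17.226·e^(−0.202t)) = 16950: 1 + 17.226·e^(−0.202t) = 1.3333, so e^(−0.202t) = 0.0193508.
−0.202·t = ln(0.0193508) = -3.945, so t = 3.945/0.202 = 19.53.

19.53 months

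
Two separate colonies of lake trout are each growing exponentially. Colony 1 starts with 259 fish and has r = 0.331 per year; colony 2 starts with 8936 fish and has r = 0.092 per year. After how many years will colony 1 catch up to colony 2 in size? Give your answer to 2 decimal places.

Set 259·e^(0.331t) = 8936·e^(0.092t).
e^((0.331 − 0.092)t) = 8936/259 → e^(0.239·t) = 34.502.
0.239·t = ln(34.502) = 3.541, so t = 3.541/0.239 = 14.816.

14.82 years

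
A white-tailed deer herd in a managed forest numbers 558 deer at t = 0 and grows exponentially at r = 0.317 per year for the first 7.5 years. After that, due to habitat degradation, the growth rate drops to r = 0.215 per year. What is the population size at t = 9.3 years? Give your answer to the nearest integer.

Phase 1: N(7.5) = 558·e^(0.317×7.5) = 558·e^2.377 = 6014.08.
Phase 2 runs for 9.3 − 7.5 = 1.8 years at r = 0.215.
N(9.3) = 6014.08·e^(0.215×1.8) = 6014.08·e^0.387 = 8856.08.

8856 deer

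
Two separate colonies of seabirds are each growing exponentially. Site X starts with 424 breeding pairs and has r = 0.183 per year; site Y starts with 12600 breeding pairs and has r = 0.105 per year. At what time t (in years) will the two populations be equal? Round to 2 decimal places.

43.48 years

Set 424·e^(0.183t) = 12600·e^(0.105t).
e^((0.183 − 0.105)t) = 12600/424 → e^(0.078·t) = 29.717.
0.078·t = ln(29.717) = 3.3917, so t = 3.3917/0.078 = 43.484.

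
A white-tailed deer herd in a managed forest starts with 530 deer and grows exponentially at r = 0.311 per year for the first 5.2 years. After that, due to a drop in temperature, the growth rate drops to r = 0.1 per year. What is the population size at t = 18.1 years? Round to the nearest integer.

Phase 1: N(5.2) = 530·e^(0.311×5.2) = 530·e^1.617 = 2670.65.
Phase 2 runs for 18.1 − 5.2 = 12.9 years at r = 0.1.
N(18.1) = 2670.65·e^(0.1×12.9) = 2670.65·e^1.29 = 9701.9.

9702 deer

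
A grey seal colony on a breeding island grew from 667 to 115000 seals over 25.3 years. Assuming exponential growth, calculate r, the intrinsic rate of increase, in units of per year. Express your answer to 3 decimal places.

From N(t) = N₀·e^(rt): e^(r·25.3) = 115000/667 = 172.41.
r·25.3 = ln(172.41) = 5.1499, so r = 5.1499/25.3 = 0.20355.

0.204 per year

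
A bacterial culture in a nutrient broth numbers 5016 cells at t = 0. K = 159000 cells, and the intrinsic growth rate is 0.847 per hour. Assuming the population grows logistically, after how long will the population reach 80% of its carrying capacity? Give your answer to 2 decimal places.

5.68 hours

A = (K − N₀)/N₀ = (159000 − 5016)/5016 = 30.699.
Solve 159000/(1 + 30.699·e^(−0.847t)) = 127200: 1 + 30.699·e^(−0.847t) = 1.25, so e^(−0.847t) = 0.0081437.
−0.847·t = ln(0.0081437) = -4.8105, so t = 4.8105/0.847 = 5.6795.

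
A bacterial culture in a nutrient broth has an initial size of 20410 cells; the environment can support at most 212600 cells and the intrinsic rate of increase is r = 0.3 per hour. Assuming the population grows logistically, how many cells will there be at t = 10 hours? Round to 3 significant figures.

145000 cells

A = (K − N₀)/N₀ = (212600 − 20410)/20410 = 9.4165.
N(t) = K/(1 + A·e^(−rt)) = 212600/(1 + 9.4165×e^(−0.3×10)).
e^(−3) = 0.049787; denominator = 1 + 9.4165×0.049787 = 1.4688.
N = 212600/1.4688 = 144742.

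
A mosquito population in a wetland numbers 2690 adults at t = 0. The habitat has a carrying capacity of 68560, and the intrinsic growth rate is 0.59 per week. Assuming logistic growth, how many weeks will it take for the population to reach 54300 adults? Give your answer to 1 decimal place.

7.7 weeks

A = (K − N₀)/N₀ = (68560 − 2690)/2690 = 24.487.
Solve 68560/(1 + 24.487·e^(−0.59t)) = 54300: 1 + 24.487·e^(−0.59t) = 1.2626, so e^(−0.59t) = 0.0107247.
−0.59·t = ln(0.0107247) = -4.5352, so t = 4.5352/0.59 = 7.6868.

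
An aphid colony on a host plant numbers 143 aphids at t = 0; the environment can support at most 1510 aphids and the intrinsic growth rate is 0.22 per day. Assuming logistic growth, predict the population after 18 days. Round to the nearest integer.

1277 aphids

A = (K − N₀)/N₀ = (1510 − 143)/143 = 9.5594.
N(t) = K/(1 + A·e^(−rt)) = 1510/(1 + 9.5594×e^(−0.22×18)).
e^(−3.96) = 0.019063; denominator = 1 + 9.5594×0.019063 = 1.1822.
N = 1510/1.1822 = 1277.24.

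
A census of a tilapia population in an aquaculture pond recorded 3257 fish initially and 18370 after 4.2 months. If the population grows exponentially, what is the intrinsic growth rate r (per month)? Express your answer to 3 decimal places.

From N(t) = N₀·e^(rt): e^(r·4.2) = 18370/3257 = 5.6402.
r·4.2 = ln(5.6402) = 1.7299, so r = 1.7299/4.2 = 0.41188.

0.412 per month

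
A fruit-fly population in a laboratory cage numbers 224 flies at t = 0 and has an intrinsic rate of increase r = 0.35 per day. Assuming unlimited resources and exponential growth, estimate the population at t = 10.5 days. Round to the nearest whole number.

8836 flies

N(t) = N₀·e^(rt) = 224 × e^(0.35×10.5) = 224 × e^3.675.
e^3.675 ≈ 39.449, so N ≈ 224 × 39.449 = 8836.5.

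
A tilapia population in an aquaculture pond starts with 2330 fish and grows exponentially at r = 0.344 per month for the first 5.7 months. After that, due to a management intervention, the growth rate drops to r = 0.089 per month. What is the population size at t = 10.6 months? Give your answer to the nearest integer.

Phase 1: N(5.7) = 2330·e^(0.344×5.7) = 2330·e^1.961 = 16554.7.
Phase 2 runs for 10.6 − 5.7 = 4.9 months at r = 0.089.
N(10.6) = 16554.7·e^(0.089×4.9) = 16554.7·e^0.4361 = 25604.5.

25605 fish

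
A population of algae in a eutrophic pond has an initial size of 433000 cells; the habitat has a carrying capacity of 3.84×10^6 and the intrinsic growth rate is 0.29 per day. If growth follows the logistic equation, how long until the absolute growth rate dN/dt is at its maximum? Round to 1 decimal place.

7.1 days

Logistic growth is fastest at N = K/2 = 1.92×10^6.
A = (K − N₀)/N₀ = 7.8684. Set K/(1 + A·e^(−rt)) = K/2 → A·e^(−rt) = 1.
e^(−0.29t) = 1/7.8684 = 0.127091, so t = ln(7.8684)/0.29 = 2.0628/0.29 = 7.1133.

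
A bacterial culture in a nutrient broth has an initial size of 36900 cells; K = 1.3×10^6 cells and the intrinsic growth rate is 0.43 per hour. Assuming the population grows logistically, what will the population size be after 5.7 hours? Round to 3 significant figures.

329000 cells

A = (K − N₀)/N₀ = (1.3×10^6 − 36900)/36900 = 34.23.
N(t) = K/(1 + A·e^(−rt)) = 1.3×10^6/(1 + 34.23×e^(−0.43×5.7)).
e^(−2.451) = 0.086207; denominator = 1 + 34.23×0.086207 = 3.9509.
N = 1.3×10^6/3.9509 = 329038.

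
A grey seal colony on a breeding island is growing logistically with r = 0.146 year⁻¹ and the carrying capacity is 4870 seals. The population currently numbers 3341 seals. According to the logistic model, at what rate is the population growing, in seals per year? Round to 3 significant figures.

153 seals per year

dN/dt = rN(1 − N/K) = 0.146 × 3341 × (1 − 3341/4870).
1 − 3341/4870 = 0.31396; dN/dt = 0.146 × 3341 × 0.31396 = 153.15.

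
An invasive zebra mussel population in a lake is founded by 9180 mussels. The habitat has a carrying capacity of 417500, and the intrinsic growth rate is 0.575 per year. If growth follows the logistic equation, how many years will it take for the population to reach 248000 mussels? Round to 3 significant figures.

7.26 years

A = (K − N₀)/N₀ = (417500 − 9180)/9180 = 44.479.
Solve 417500/(1 + 44.479·e^(−0.575t)) = 248000: 1 + 44.479·e^(−0.575t) = 1.6835, so e^(−0.575t) = 0.015366.
−0.575·t = ln(0.015366) = -4.1756, so t = 4.1756/0.575 = 7.2619.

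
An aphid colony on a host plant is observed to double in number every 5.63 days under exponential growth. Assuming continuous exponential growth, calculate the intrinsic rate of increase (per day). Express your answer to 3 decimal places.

0.123 per day

r = ln(2)/t_d = 0.6931/5.63 = 0.12312.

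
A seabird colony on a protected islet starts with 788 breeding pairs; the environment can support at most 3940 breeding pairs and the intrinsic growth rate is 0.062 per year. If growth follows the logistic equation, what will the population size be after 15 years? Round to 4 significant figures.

1528 breeding pairs

A = (K − N₀)/N₀ = (3940 − 788)/788 = 4.
N(t) = K/(1 + A·e^(−rt)) = 3940/(1 + 4×e^(−0.062×15)).
e^(−0.93) = 0.39455; denominator = 1 + 4×0.39455 = 2.5782.
N = 3940/2.5782 = 1528.19.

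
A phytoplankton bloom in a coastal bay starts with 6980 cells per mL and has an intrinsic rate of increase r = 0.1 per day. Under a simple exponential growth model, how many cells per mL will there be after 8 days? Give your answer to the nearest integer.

15534 cells per mL

N(t) = N₀·e^(rt) = 6980 × e^(0.1×8) = 6980 × e^0.8.
e^0.8 ≈ 2.2255, so N ≈ 6980 × 2.2255 = 15534.3.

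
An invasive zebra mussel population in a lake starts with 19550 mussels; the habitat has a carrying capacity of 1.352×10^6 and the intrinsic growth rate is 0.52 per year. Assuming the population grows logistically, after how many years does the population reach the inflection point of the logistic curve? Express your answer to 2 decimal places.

8.12 years

Logistic growth is fastest at N = K/2 = 676000.
A = (K − N₀)/N₀ = 68.156. Set K/(1 + A·e^(−rt)) = K/2 → A·e^(−rt) = 1.
e^(−0.52t) = 1/68.156 = 0.0146722, so t = ln(68.156)/0.52 = 4.2218/0.52 = 8.1188.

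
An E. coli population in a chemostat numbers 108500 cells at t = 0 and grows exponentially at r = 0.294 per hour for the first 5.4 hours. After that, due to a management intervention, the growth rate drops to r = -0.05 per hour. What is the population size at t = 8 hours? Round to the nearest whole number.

466077 cells

Phase 1: N(5.4) = 108500·e^(0.294×5.4) = 108500·e^1.588 = 530781.
Phase 2 runs for 8 − 5.4 = 2.6 hours at r = -0.05.
N(8) = 530781·e^(-0.05×2.6) = 530781·e^-0.13 = 466077.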